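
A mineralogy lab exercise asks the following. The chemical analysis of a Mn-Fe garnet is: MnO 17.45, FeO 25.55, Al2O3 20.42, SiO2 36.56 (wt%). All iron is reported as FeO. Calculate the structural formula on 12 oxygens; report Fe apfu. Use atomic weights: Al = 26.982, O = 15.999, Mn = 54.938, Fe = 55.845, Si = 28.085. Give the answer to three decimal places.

1.764 Fe apfu

17.45 wt% MnO ÷ 70.937 g/mol = 0.24599 mol, giving 0.24599 Mn and 0.24599 O.
25.55 wt% FeO ÷ 71.844 g/mol = 0.35563 mol, giving 0.35563 Fe and 0.35563 O.
20.42 wt% Al2O3 ÷ 101.961 g/mol = 0.20027 mol, giving 0.40054 Al and 0.60081 O.
36.56 wt% SiO2 ÷ 60.083 g/mol = 0.60849 mol, giving 0.60849 Si and 1.21698 O.
Oxygen sums to 2.41941; scaling by 12/2.41941 = 4.95989 puts the formula on 12 O.
Fe: 0.35563 × 4.95989 = 1.764 atoms per formula unit.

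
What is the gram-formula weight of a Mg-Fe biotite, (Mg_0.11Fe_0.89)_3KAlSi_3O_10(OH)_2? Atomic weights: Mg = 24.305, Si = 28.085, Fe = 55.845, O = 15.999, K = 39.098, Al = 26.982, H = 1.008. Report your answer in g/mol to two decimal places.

The formula mass is the sum 0.33*24.305 + 2.67*55.845 + 1*39.098 + 1*26.982 + 3*28.085 + 12*15.999 + 2*1.008.

501.47 g/mol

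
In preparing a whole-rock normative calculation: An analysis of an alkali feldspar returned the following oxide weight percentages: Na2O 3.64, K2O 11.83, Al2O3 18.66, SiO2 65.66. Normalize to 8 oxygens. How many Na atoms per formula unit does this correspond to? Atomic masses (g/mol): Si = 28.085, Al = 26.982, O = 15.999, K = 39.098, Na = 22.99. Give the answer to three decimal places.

3.64 wt% Na2O ÷ 61.979 g/mol = 0.05873 mol, giving 0.11746 Na and 0.05873 O.
11.83 wt% K2O ÷ 94.195 g/mol = 0.12559 mol, giving 0.25118 K and 0.12559 O.
18.66 wt% Al2O3 ÷ 101.961 g/mol = 0.18301 mol, giving 0.36602 Al and 0.54903 O.
65.66 wt% SiO2 ÷ 60.083 g/mol = 1.09282 mol, giving 1.09282 Si and 2.18564 O.
Oxygen sums to 2.91899; scaling by 8/2.91899 = 2.74067 puts the formula on 8 O.
Na: 0.11746 × 2.74067 = 0.322 atoms per formula unit.

0.322 Na apfu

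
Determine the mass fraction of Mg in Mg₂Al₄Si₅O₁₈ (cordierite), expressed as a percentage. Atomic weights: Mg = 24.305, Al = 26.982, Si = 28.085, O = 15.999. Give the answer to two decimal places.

M(Mg₂Al₄Si₅O₁₈) = 584.945 g/mol.
Mg contributes 2 × 24.305 = 48.610 g per mole.
48.610/584.945 = 0.0831 → 8.31%.

8.31 weight percent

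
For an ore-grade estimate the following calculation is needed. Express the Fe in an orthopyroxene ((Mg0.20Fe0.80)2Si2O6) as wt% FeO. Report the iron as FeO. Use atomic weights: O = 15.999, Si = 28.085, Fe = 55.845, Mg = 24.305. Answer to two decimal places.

Molar mass of (Mg0.20Fe0.80)2Si2O6 = 0.40*24.305 + 1.60*55.845 + 2*28.085 + 6*15.999 = 251.238 g/mol.
Each formula unit contains 1.60 Fe, equivalent to 1.60/1 = 1.6000 mol FeO.
M(FeO) = 1×55.845 + 1×15.999 = 71.844 g/mol.
Mass of FeO per formula unit = 1.6000 × 71.844 = 114.950 g.
FeO wt% = 114.950 / 251.238 × 100 = 45.75%.

45.75 wt%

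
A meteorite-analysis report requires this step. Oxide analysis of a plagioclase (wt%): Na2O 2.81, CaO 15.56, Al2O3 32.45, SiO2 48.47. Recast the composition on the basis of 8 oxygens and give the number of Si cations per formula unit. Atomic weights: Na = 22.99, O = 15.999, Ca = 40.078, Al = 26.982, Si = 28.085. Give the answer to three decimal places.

2.232 Si apfu

Na2O (M=61.979): mol = 0.04534; Na = 0.09068, O = 0.04534.
CaO (M=56.077): mol = 0.27748; Ca = 0.27748, O = 0.27748.
Al2O3 (M=101.961): mol = 0.31826; Al = 0.63652, O = 0.95478.
SiO2 (M=60.083): mol = 0.80672; Si = 0.80672, O = 1.61344.
ΣO = 2.89104; factor = 8/ΣO = 2.76717.
Si apfu = 0.80672 × 2.76717 = 2.232.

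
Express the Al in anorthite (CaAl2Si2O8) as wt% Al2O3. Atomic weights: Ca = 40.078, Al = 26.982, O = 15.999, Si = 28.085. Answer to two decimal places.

Molar mass of CaAl2Si2O8 = 1×40.078 + 2×26.982 + 2×28.085 + 8×15.999 = 278.204 g/mol.
Each formula unit contains 2 Al, equivalent to 2/2 = 1.0000 mol Al2O3.
M(Al2O3) = 2×26.982 + 3×15.999 = 101.961 g/mol.
Mass of Al2O3 per formula unit = 1.0000 × 101.961 = 101.961 g.
Al2O3 wt% = 101.961 / 278.204 × 100 = 36.65%.

36.65 wt%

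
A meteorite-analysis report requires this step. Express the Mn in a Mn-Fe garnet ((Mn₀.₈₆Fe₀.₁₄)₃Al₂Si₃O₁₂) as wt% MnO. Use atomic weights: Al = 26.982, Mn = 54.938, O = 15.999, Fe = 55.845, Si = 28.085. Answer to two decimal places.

36.94 wt%

M((Mn₀.₈₆Fe₀.₁₄)₃Al₂Si₃O₁₂) = 495.402 g/mol; M(MnO) = 70.937 g/mol.
Moles MnO per formula unit = 2.58 Mn ÷ 1 = 2.5800.
MnO fraction = (2.5800 × 70.937) / 495.402 = 183.017/495.402 = 0.3694.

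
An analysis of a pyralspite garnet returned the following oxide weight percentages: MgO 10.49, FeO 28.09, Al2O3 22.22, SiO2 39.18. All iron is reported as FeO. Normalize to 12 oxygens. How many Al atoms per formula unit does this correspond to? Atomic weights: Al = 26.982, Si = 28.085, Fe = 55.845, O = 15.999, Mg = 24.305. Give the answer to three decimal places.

2.005 Al apfu

10.49 wt% MgO ÷ 40.304 g/mol = 0.26027 mol, giving 0.26027 Mg and 0.26027 O.
28.09 wt% FeO ÷ 71.844 g/mol = 0.39099 mol, giving 0.39099 Fe and 0.39099 O.
22.22 wt% Al2O3 ÷ 101.961 g/mol = 0.21793 mol, giving 0.43586 Al and 0.65379 O.
39.18 wt% SiO2 ÷ 60.083 g/mol = 0.65210 mol, giving 0.65210 Si and 1.30420 O.
Oxygen sums to 2.60925; scaling by 12/2.60925 = 4.59902 puts the formula on 12 O.
Al: 0.43586 × 4.59902 = 2.005 atoms per formula unit.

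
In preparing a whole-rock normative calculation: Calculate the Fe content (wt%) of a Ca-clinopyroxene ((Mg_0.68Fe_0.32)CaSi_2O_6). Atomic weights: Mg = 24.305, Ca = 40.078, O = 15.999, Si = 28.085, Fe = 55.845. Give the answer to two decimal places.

M((Mg_0.68Fe_0.32)CaSi_2O_6) = 226.640 g/mol.
Fe contributes 0.32 × 55.845 = 17.870 g per mole.
17.870/226.640 = 0.0788 → 7.88%.

7.88 wt%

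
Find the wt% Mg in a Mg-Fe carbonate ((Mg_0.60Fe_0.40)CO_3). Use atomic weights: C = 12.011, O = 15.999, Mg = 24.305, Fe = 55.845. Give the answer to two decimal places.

15.05 weight percent

Formula mass = 0.60*24.305 + 0.40*55.845 + 1*12.011 + 3*15.999 = 96.929 g/mol, of which 14.583 g is Mg.
So Mg makes up 14.583/96.929 = 0.1505 of the mass, i.e. 15.05%.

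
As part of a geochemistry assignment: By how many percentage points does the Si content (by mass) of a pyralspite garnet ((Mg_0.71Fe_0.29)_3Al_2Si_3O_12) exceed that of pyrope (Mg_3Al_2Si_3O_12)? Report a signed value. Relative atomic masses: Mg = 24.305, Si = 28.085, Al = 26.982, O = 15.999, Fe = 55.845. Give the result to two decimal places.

First mineral: 84.255 g Si in 430.562 g formula = 19.57 wt% Si.
Second mineral: 84.255 g Si in 403.122 g formula = 20.90 wt% Si.
19.57% − 20.90% gives a difference of -1.33 percentage points.

-1.33 percentage points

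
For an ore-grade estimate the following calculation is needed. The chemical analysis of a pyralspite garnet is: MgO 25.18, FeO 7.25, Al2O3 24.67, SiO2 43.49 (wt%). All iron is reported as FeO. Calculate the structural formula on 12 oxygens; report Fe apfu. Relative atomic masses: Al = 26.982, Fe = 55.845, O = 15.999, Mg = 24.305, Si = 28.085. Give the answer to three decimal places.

MgO (M=40.304): mol = 0.62475; Mg = 0.62475, O = 0.62475.
FeO (M=71.844): mol = 0.10091; Fe = 0.10091, O = 0.10091.
Al2O3 (M=101.961): mol = 0.24196; Al = 0.48392, O = 0.72588.
SiO2 (M=60.083): mol = 0.72383; Si = 0.72383, O = 1.44766.
ΣO = 2.89920; factor = 12/ΣO = 4.13907.
Fe apfu = 0.10091 × 4.13907 = 0.418.

0.418 Fe apfu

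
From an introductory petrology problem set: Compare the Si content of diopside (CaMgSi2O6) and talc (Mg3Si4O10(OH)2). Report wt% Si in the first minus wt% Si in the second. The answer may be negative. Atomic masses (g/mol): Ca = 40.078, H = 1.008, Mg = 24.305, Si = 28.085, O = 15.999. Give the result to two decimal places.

-3.68 percentage points

First mineral: 56.170 g Si in 216.547 g formula = 25.94 wt% Si.
Second mineral: 112.340 g Si in 379.259 g formula = 29.62 wt% Si.
25.94% − 29.62% gives a difference of -3.68 percentage points.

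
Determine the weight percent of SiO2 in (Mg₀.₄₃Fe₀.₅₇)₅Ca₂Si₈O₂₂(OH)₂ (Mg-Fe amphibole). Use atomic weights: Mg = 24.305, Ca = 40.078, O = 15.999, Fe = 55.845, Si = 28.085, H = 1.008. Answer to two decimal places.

M((Mg₀.₄₃Fe₀.₅₇)₅Ca₂Si₈O₂₂(OH)₂) = 902.242 g/mol; M(SiO2) = 60.083 g/mol.
Moles SiO2 per formula unit = 8 Si ÷ 1 = 8.0000.
SiO2 fraction = (8.0000 × 60.083) / 902.242 = 480.664/902.242 = 0.5327.

53.27 wt%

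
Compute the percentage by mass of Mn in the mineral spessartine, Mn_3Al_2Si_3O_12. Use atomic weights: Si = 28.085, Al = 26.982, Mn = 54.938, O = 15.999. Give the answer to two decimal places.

Formula mass = 3*54.938 + 2*26.982 + 3*28.085 + 12*15.999 = 495.021 g/mol, of which 164.814 g is Mn.
So Mn makes up 164.814/495.021 = 0.3329 of the mass, i.e. 33.29%.

33.29 mass %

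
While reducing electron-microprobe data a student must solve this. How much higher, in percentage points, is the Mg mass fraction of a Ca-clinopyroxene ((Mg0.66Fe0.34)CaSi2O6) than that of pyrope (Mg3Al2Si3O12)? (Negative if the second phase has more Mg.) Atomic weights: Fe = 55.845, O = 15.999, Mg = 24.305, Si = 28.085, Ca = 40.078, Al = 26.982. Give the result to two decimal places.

-11.03 percentage points

M((Mg0.66Fe0.34)CaSi2O6) = 227.271 g/mol, so wt% Mg = 16.041/227.271 × 100 = 7.06%.
M(Mg3Al2Si3O12) = 403.122 g/mol, so wt% Mg = 72.915/403.122 × 100 = 18.09%.
7.06 − 18.09 = -11.03 pp.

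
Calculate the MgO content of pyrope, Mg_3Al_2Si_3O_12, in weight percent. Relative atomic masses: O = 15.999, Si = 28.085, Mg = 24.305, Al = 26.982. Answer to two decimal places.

29.99 wt%

M(Mg_3Al_2Si_3O_12) = 403.122 g/mol; M(MgO) = 40.304 g/mol.
Moles MgO per formula unit = 3 Mg ÷ 1 = 3.0000.
MgO fraction = (3.0000 × 40.304) / 403.122 = 120.912/403.122 = 0.2999.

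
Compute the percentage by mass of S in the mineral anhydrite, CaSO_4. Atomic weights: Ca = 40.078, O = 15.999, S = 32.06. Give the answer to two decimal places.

23.55 mass %

Molar mass of CaSO_4: 1·40.078 + 1·32.06 + 4·15.999 = 136.134 g/mol.
Mass of S per formula unit: 1 × 32.06 = 32.060 g.
Weight fraction S = 32.060 / 136.134 = 0.2355.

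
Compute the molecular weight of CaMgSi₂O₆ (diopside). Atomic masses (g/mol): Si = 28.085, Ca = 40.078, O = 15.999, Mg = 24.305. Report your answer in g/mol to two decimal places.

Ca: 1 × 40.078 = 40.0780
Mg: 1 × 24.305 = 24.3050
Si: 2 × 28.085 = 56.1700
O: 6 × 15.999 = 95.9940
Summing the contributions gives the formula mass.

216.55 g/mol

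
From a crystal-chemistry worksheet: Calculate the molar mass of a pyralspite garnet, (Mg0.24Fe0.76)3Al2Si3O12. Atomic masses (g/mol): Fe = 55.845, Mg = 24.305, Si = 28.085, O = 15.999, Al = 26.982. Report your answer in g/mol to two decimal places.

M = 0.72×24.305 + 2.28×55.845 + 2×26.982 + 3×28.085 + 12×15.999

475.03 g/mol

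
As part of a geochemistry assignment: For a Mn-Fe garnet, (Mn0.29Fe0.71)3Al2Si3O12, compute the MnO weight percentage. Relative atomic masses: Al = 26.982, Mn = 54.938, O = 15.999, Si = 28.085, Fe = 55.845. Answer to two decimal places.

Molar mass of (Mn0.29Fe0.71)3Al2Si3O12 = 0.87*54.938 + 2.13*55.845 + 2*26.982 + 3*28.085 + 12*15.999 = 496.953 g/mol.
Each formula unit contains 0.87 Mn, equivalent to 0.87/1 = 0.8700 mol MnO.
M(MnO) = 1×54.938 + 1×15.999 = 70.937 g/mol.
Mass of MnO per formula unit = 0.8700 × 70.937 = 61.715 g.
MnO wt% = 61.715 / 496.953 × 100 = 12.42%.

12.42 wt%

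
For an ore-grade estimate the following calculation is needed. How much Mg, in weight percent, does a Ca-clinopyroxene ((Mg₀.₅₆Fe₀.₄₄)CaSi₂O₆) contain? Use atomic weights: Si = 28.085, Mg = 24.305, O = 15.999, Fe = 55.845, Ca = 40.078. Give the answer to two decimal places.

5.91 weight percent

Formula mass = 0.56*24.305 + 0.44*55.845 + 1*40.078 + 2*28.085 + 6*15.999 = 230.425 g/mol, of which 13.611 g is Mg.
So Mg makes up 13.611/230.425 = 0.0591 of the mass, i.e. 5.91%.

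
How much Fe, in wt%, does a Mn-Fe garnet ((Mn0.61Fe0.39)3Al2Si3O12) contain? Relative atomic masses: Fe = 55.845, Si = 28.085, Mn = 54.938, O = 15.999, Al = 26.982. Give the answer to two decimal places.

13.17 wt%

Molar mass of (Mn0.61Fe0.39)3Al2Si3O12: 1.83·54.938 + 1.17·55.845 + 2·26.982 + 3·28.085 + 12·15.999 = 496.082 g/mol.
Mass of Fe per formula unit: 1.17 × 55.845 = 65.339 g.
Weight fraction Fe = 65.339 / 496.082 = 0.1317.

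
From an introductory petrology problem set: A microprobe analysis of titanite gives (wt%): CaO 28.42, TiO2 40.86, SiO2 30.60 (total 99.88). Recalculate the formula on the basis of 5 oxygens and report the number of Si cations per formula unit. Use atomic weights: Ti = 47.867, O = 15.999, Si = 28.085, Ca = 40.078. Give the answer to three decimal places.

CaO (M=56.077): mol = 0.50680; Ca = 0.50680, O = 0.50680.
TiO2 (M=79.865): mol = 0.51161; Ti = 0.51161, O = 1.02322.
SiO2 (M=60.083): mol = 0.50930; Si = 0.50930, O = 1.01860.
ΣO = 2.54862; factor = 5/ΣO = 1.96185.
Si apfu = 0.50930 × 1.96185 = 0.999.

0.999 Si apfu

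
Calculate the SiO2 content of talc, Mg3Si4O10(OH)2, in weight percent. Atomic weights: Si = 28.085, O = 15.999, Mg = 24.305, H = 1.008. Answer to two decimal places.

Formula mass = 379.259 g/mol.
4 Si → 4.0000 mol SiO2 per formula unit; M(SiO2) = 60.083, so SiO2 mass = 240.332 g.
240.332/379.259 × 100 = 63.37 wt%.

63.37 wt%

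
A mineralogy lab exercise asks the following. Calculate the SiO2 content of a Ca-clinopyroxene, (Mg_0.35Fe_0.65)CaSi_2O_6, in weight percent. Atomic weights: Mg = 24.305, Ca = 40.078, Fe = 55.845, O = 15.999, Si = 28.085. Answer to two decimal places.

Molar mass of (Mg_0.35Fe_0.65)CaSi_2O_6 = 0.35·24.305 + 0.65·55.845 + 1·40.078 + 2·28.085 + 6·15.999 = 237.048 g/mol.
Each formula unit contains 2 Si, equivalent to 2/1 = 2.0000 mol SiO2.
M(SiO2) = 1×28.085 + 2×15.999 = 60.083 g/mol.
Mass of SiO2 per formula unit = 2.0000 × 60.083 = 120.166 g.
SiO2 wt% = 120.166 / 237.048 × 100 = 50.69%.

50.69 wt%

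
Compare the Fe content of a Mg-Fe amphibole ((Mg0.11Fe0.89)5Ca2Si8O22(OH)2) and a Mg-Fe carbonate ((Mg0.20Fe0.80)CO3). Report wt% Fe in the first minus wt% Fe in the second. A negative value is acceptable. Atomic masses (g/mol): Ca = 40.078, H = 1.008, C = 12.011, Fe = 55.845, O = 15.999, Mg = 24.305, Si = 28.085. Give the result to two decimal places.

-14.70 percentage points

First mineral: 248.510 g Fe in 952.706 g formula = 26.08 wt% Fe.
Second mineral: 44.676 g Fe in 109.545 g formula = 40.78 wt% Fe.
26.08% − 40.78% gives a difference of -14.70 percentage points.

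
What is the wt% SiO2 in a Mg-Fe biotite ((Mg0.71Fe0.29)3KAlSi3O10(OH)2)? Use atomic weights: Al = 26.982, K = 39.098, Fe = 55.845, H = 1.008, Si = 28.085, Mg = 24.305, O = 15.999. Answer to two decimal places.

Formula mass = 444.694 g/mol.
3 Si → 3.0000 mol SiO2 per formula unit; M(SiO2) = 60.083, so SiO2 mass = 180.249 g.
180.249/444.694 × 100 = 40.53 wt%.

40.53 wt%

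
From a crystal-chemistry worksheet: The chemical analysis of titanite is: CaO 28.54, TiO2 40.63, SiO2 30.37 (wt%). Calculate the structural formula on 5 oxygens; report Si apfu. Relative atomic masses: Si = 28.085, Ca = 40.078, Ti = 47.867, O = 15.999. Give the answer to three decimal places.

CaO: 28.54/56.077 = 0.50894 mol → 0.50894 mol Ca, 0.50894 mol O.
TiO2: 40.63/79.865 = 0.50873 mol → 0.50873 mol Ti, 1.01746 mol O.
SiO2: 30.37/60.083 = 0.50547 mol → 0.50547 mol Si, 1.01094 mol O.
Total oxygen = 2.53734 mol. Normalization factor = 5/2.53734 = 1.97057.
Si per 5 O = 0.50547 × 1.97057 = 0.996.

0.996 Si apfu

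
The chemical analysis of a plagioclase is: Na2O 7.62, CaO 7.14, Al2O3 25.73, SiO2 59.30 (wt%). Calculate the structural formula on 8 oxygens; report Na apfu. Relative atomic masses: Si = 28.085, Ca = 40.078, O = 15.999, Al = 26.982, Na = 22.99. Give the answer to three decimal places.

7.62 wt% Na2O ÷ 61.979 g/mol = 0.12294 mol, giving 0.24588 Na and 0.12294 O.
7.14 wt% CaO ÷ 56.077 g/mol = 0.12732 mol, giving 0.12732 Ca and 0.12732 O.
25.73 wt% Al2O3 ÷ 101.961 g/mol = 0.25235 mol, giving 0.50470 Al and 0.75705 O.
59.30 wt% SiO2 ÷ 60.083 g/mol = 0.98697 mol, giving 0.98697 Si and 1.97394 O.
Oxygen sums to 2.98125; scaling by 8/2.98125 = 2.68344 puts the formula on 8 O.
Na: 0.24588 × 2.68344 = 0.660 atoms per formula unit.

0.660 Na apfu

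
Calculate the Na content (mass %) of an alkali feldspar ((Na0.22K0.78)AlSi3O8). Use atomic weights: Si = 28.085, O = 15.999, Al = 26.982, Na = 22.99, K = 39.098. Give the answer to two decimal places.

1.84 mass %

M((Na0.22K0.78)AlSi3O8) = 274.783 g/mol.
Na contributes 0.22 × 22.99 = 5.058 g per mole.
5.058/274.783 = 0.0184 → 1.84%.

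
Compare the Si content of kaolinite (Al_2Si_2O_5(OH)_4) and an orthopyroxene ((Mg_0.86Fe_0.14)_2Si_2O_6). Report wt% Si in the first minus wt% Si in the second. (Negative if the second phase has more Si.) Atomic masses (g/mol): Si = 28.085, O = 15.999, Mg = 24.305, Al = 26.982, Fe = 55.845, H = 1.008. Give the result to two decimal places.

-5.04 percentage points

First mineral: 56.170 g Si in 258.157 g formula = 21.76 wt% Si.
Second mineral: 56.170 g Si in 209.605 g formula = 26.80 wt% Si.
21.76% − 26.80% gives a difference of -5.04 percentage points.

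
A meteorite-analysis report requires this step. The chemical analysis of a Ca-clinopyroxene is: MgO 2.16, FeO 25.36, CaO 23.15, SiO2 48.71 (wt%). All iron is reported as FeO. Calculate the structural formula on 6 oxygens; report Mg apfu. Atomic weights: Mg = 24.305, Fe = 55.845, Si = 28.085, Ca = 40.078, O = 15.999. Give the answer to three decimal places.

0.132 Mg apfu

MgO: 2.16/40.304 = 0.05359 mol → 0.05359 mol Mg, 0.05359 mol O.
FeO: 25.36/71.844 = 0.35299 mol → 0.35299 mol Fe, 0.35299 mol O.
CaO: 23.15/56.077 = 0.41283 mol → 0.41283 mol Ca, 0.41283 mol O.
SiO2: 48.71/60.083 = 0.81071 mol → 0.81071 mol Si, 1.62142 mol O.
Total oxygen = 2.44083 mol. Normalization factor = 6/2.44083 = 2.45818.
Mg per 6 O = 0.05359 × 2.45818 = 0.132.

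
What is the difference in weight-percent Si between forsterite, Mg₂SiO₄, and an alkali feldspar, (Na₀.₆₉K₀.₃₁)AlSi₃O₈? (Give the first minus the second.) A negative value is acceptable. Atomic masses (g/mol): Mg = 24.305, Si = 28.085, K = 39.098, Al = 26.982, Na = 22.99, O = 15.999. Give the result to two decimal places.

-11.57 percentage points

First mineral: 28.085 g Si in 140.691 g formula = 19.96 wt% Si.
Second mineral: 84.255 g Si in 267.212 g formula = 31.53 wt% Si.
19.96% − 31.53% gives a difference of -11.57 percentage points.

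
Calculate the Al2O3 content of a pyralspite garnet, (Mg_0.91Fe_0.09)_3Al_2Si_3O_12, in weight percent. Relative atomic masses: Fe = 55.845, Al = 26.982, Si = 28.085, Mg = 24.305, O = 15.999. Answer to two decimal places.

24.77 wt%

M((Mg_0.91Fe_0.09)_3Al_2Si_3O_12) = 411.638 g/mol; M(Al2O3) = 101.961 g/mol.
Moles Al2O3 per formula unit = 2 Al ÷ 2 = 1.0000.
Al2O3 fraction = (1.0000 × 101.961) / 411.638 = 101.961/411.638 = 0.2477.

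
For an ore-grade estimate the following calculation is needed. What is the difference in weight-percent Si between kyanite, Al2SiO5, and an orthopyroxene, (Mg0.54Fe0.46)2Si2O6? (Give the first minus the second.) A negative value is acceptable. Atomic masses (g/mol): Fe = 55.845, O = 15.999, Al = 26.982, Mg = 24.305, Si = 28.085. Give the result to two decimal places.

First mineral: 28.085 g Si in 162.044 g formula = 17.33 wt% Si.
Second mineral: 56.170 g Si in 229.791 g formula = 24.44 wt% Si.
17.33% − 24.44% gives a difference of -7.11 percentage points.

-7.11 percentage points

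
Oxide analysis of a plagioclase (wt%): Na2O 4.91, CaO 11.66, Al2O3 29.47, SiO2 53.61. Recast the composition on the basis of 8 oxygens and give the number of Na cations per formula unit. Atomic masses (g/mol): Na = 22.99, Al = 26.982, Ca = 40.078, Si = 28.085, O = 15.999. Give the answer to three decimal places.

0.431 Na apfu

Na2O (M=61.979): mol = 0.07922; Na = 0.15844, O = 0.07922.
CaO (M=56.077): mol = 0.20793; Ca = 0.20793, O = 0.20793.
Al2O3 (M=101.961): mol = 0.28903; Al = 0.57806, O = 0.86709.
SiO2 (M=60.083): mol = 0.89227; Si = 0.89227, O = 1.78454.
ΣO = 2.93878; factor = 8/ΣO = 2.72222.
Na apfu = 0.15844 × 2.72222 = 0.431.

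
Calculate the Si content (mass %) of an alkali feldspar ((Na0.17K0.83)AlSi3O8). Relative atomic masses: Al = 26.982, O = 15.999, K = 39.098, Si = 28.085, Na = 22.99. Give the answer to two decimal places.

30.57 mass %

Formula mass = 0.17×22.99 + 0.83×39.098 + 1×26.982 + 3×28.085 + 8×15.999 = 275.589 g/mol, of which 84.255 g is Si.
So Si makes up 84.255/275.589 = 0.3057 of the mass, i.e. 30.57%.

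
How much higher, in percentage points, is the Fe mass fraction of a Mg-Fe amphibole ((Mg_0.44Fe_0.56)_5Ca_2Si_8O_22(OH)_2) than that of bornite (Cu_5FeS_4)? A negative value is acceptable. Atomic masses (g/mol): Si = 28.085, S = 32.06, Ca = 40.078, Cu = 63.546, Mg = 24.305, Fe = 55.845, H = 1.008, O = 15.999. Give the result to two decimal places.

M((Mg_0.44Fe_0.56)_5Ca_2Si_8O_22(OH)_2) = 900.665 g/mol, so wt% Fe = 156.366/900.665 × 100 = 17.36%.
M(Cu_5FeS_4) = 501.815 g/mol, so wt% Fe = 55.845/501.815 × 100 = 11.13%.
17.36 − 11.13 = 6.23 pp.

6.23 percentage points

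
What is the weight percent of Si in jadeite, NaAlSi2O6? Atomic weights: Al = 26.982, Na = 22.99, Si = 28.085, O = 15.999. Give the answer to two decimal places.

27.79 weight percent

M(NaAlSi2O6) = 202.136 g/mol.
Si contributes 2 × 28.085 = 56.170 g per mole.
56.170/202.136 = 0.2779 → 27.79%.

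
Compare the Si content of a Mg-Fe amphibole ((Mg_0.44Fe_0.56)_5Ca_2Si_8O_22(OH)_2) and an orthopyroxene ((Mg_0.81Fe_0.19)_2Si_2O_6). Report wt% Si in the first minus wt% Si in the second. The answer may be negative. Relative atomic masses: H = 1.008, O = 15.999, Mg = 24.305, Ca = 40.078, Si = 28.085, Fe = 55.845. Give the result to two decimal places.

Si in (Mg_0.44Fe_0.56)_5Ca_2Si_8O_22(OH)_2: molar mass 900.665 g/mol; 8×28.085 = 224.680 g → 24.95 wt%.
Si in (Mg_0.81Fe_0.19)_2Si_2O_6: molar mass 212.759 g/mol; 2×28.085 = 56.170 g → 26.40 wt%.
Difference = 24.95 − 26.40 = -1.45 percentage points.

-1.45 percentage points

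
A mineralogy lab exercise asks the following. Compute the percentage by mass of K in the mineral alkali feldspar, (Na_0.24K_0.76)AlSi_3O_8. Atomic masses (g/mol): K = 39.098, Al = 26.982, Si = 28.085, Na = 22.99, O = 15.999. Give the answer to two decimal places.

10.83 mass %

M((Na_0.24K_0.76)AlSi_3O_8) = 274.461 g/mol.
K contributes 0.76 × 39.098 = 29.714 g per mole.
29.714/274.461 = 0.1083 → 10.83%.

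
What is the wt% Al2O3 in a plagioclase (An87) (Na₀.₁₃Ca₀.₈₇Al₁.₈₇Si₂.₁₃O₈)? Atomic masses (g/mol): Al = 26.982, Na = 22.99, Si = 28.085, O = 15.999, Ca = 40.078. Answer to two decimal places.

Molar mass of Na₀.₁₃Ca₀.₈₇Al₁.₈₇Si₂.₁₃O₈ = 0.13×22.99 + 0.87×40.078 + 1.87×26.982 + 2.13×28.085 + 8×15.999 = 276.126 g/mol.
Each formula unit contains 1.87 Al, equivalent to 1.87/2 = 0.9350 mol Al2O3.
M(Al2O3) = 2×26.982 + 3×15.999 = 101.961 g/mol.
Mass of Al2O3 per formula unit = 0.9350 × 101.961 = 95.334 g.
Al2O3 wt% = 95.334 / 276.126 × 100 = 34.53%.

34.53 wt%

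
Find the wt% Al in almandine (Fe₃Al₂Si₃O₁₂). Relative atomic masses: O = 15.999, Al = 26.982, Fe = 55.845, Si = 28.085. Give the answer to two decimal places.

Formula mass = 3×55.845 + 2×26.982 + 3×28.085 + 12×15.999 = 497.742 g/mol, of which 53.964 g is Al.
So Al makes up 53.964/497.742 = 0.1084 of the mass, i.e. 10.84%.

10.84 wt%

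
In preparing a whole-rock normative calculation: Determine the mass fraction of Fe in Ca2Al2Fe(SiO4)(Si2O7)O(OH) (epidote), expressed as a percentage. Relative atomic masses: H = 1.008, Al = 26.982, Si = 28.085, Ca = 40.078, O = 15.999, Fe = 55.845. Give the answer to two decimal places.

11.56 mass %

M(Ca2Al2Fe(SiO4)(Si2O7)O(OH)) = 483.215 g/mol.
Fe contributes 1 × 55.845 = 55.845 g per mole.
55.845/483.215 = 0.1156 → 11.56%.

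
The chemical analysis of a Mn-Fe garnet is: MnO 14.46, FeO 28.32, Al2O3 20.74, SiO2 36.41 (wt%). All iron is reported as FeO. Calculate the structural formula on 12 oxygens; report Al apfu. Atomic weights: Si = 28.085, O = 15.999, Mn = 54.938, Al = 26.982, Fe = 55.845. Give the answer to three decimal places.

MnO: 14.46/70.937 = 0.20384 mol → 0.20384 mol Mn, 0.20384 mol O.
FeO: 28.32/71.844 = 0.39419 mol → 0.39419 mol Fe, 0.39419 mol O.
Al2O3: 20.74/101.961 = 0.20341 mol → 0.40682 mol Al, 0.61023 mol O.
SiO2: 36.41/60.083 = 0.60600 mol → 0.60600 mol Si, 1.21200 mol O.
Total oxygen = 2.42026 mol. Normalization factor = 12/2.42026 = 4.95814.
Al per 12 O = 0.40682 × 4.95814 = 2.017.

2.017 Al apfu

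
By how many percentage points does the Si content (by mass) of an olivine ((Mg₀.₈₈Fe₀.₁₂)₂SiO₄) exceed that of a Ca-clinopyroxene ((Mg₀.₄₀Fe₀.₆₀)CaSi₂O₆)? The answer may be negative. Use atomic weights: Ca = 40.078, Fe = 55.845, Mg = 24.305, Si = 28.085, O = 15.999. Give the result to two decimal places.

First mineral: 28.085 g Si in 148.261 g formula = 18.94 wt% Si.
Second mineral: 56.170 g Si in 235.471 g formula = 23.85 wt% Si.
18.94% − 23.85% gives a difference of -4.91 percentage points.

-4.91 percentage points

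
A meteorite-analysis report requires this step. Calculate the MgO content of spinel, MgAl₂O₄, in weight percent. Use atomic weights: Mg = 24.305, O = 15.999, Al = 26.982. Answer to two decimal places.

M(MgAl₂O₄) = 142.265 g/mol; M(MgO) = 40.304 g/mol.
Moles MgO per formula unit = 1 Mg ÷ 1 = 1.0000.
MgO fraction = (1.0000 × 40.304) / 142.265 = 40.304/142.265 = 0.2833.

28.33 wt%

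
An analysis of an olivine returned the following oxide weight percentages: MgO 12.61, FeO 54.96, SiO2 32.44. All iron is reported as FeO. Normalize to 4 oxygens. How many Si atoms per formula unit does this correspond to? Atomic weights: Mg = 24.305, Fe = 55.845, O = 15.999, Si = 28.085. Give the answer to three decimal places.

MgO: 12.61/40.304 = 0.31287 mol → 0.31287 mol Mg, 0.31287 mol O.
FeO: 54.96/71.844 = 0.76499 mol → 0.76499 mol Fe, 0.76499 mol O.
SiO2: 32.44/60.083 = 0.53992 mol → 0.53992 mol Si, 1.07984 mol O.
Total oxygen = 2.15770 mol. Normalization factor = 4/2.15770 = 1.85383.
Si per 4 O = 0.53992 × 1.85383 = 1.001.

1.001 Si apfu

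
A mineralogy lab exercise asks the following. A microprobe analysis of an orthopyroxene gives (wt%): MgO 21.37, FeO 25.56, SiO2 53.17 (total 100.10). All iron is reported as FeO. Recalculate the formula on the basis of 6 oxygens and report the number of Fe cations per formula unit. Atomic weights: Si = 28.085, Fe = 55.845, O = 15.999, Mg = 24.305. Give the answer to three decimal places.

0.804 Fe apfu

MgO (M=40.304): mol = 0.53022; Mg = 0.53022, O = 0.53022.
FeO (M=71.844): mol = 0.35577; Fe = 0.35577, O = 0.35577.
SiO2 (M=60.083): mol = 0.88494; Si = 0.88494, O = 1.76988.
ΣO = 2.65587; factor = 6/ΣO = 2.25915.
Fe apfu = 0.35577 × 2.25915 = 0.804.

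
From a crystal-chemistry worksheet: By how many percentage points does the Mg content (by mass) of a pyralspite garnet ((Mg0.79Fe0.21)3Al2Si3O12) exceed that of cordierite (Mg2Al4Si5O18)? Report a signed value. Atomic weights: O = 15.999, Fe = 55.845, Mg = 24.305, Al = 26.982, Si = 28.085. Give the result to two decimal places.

M((Mg0.79Fe0.21)3Al2Si3O12) = 422.992 g/mol, so wt% Mg = 57.603/422.992 × 100 = 13.62%.
M(Mg2Al4Si5O18) = 584.945 g/mol, so wt% Mg = 48.610/584.945 × 100 = 8.31%.
13.62 − 8.31 = 5.31 pp.

5.31 percentage points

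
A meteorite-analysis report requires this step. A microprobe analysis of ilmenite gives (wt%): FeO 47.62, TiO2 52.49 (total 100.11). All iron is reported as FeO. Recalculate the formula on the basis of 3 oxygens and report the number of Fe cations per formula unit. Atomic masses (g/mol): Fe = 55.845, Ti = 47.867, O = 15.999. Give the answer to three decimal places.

47.62 wt% FeO ÷ 71.844 g/mol = 0.66283 mol, giving 0.66283 Fe and 0.66283 O.
52.49 wt% TiO2 ÷ 79.865 g/mol = 0.65723 mol, giving 0.65723 Ti and 1.31446 O.
Oxygen sums to 1.97729; scaling by 3/1.97729 = 1.51723 puts the formula on 3 O.
Fe: 0.66283 × 1.51723 = 1.006 atoms per formula unit.

1.006 Fe apfu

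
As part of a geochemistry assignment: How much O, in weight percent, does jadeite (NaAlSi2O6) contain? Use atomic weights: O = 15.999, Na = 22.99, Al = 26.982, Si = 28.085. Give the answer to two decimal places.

M(NaAlSi2O6) = 202.136 g/mol.
O contributes 6 × 15.999 = 95.994 g per mole.
95.994/202.136 = 0.4749 → 47.49%.

47.49 weight percent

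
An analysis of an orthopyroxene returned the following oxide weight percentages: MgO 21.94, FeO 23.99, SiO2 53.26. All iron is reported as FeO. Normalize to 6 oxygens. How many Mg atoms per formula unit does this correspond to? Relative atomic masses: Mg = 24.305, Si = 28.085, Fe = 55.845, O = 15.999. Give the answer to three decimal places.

21.94 wt% MgO ÷ 40.304 g/mol = 0.54436 mol, giving 0.54436 Mg and 0.54436 O.
23.99 wt% FeO ÷ 71.844 g/mol = 0.33392 mol, giving 0.33392 Fe and 0.33392 O.
53.26 wt% SiO2 ÷ 60.083 g/mol = 0.88644 mol, giving 0.88644 Si and 1.77288 O.
Oxygen sums to 2.65116; scaling by 6/2.65116 = 2.26316 puts the formula on 6 O.
Mg: 0.54436 × 2.26316 = 1.232 atoms per formula unit.

1.232 Mg apfu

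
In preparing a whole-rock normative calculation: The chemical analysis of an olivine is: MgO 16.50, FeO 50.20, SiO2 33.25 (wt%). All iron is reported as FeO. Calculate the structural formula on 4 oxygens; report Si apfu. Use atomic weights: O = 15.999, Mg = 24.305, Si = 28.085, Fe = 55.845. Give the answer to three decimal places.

0.999 Si apfu

MgO (M=40.304): mol = 0.40939; Mg = 0.40939, O = 0.40939.
FeO (M=71.844): mol = 0.69874; Fe = 0.69874, O = 0.69874.
SiO2 (M=60.083): mol = 0.55340; Si = 0.55340, O = 1.10680.
ΣO = 2.21493; factor = 4/ΣO = 1.80593.
Si apfu = 0.55340 × 1.80593 = 0.999.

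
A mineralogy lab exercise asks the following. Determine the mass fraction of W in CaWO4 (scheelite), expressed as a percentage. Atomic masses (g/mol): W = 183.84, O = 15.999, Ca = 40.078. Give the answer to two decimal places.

63.85 mass %

Molar mass of CaWO4: 1·40.078 + 1·183.84 + 4·15.999 = 287.914 g/mol.
Mass of W per formula unit: 1 × 183.84 = 183.840 g.
Weight fraction W = 183.840 / 287.914 = 0.6385.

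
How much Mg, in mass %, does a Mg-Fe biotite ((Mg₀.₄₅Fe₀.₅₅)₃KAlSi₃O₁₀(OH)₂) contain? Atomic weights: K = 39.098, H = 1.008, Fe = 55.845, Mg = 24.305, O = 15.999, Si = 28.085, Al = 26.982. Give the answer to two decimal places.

Formula mass = 1.35·24.305 + 1.65·55.845 + 1·39.098 + 1·26.982 + 3·28.085 + 12·15.999 + 2·1.008 = 469.295 g/mol, of which 32.812 g is Mg.
So Mg makes up 32.812/469.295 = 0.0699 of the mass, i.e. 6.99%.

6.99 mass %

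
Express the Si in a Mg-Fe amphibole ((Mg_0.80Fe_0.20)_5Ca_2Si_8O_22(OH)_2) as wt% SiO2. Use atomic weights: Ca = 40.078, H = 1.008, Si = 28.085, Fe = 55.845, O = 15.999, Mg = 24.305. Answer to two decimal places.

Formula mass = 843.893 g/mol.
8 Si → 8.0000 mol SiO2 per formula unit; M(SiO2) = 60.083, so SiO2 mass = 480.664 g.
480.664/843.893 × 100 = 56.96 wt%.

56.96 wt%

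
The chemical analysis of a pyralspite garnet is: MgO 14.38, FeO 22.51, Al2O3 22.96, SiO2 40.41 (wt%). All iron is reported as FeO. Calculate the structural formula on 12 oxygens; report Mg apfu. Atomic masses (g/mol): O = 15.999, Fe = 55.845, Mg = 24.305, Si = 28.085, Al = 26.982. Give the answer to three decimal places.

14.38 wt% MgO ÷ 40.304 g/mol = 0.35679 mol, giving 0.35679 Mg and 0.35679 O.
22.51 wt% FeO ÷ 71.844 g/mol = 0.31332 mol, giving 0.31332 Fe and 0.31332 O.
22.96 wt% Al2O3 ÷ 101.961 g/mol = 0.22518 mol, giving 0.45036 Al and 0.67554 O.
40.41 wt% SiO2 ÷ 60.083 g/mol = 0.67257 mol, giving 0.67257 Si and 1.34514 O.
Oxygen sums to 2.69079; scaling by 12/2.69079 = 4.45966 puts the formula on 12 O.
Mg: 0.35679 × 4.45966 = 1.591 atoms per formula unit.

1.591 Mg apfu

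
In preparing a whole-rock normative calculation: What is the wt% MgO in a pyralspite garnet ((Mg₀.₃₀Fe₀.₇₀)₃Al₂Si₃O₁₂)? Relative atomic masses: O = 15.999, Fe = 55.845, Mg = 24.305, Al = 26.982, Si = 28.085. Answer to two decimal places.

M((Mg₀.₃₀Fe₀.₇₀)₃Al₂Si₃O₁₂) = 469.356 g/mol; M(MgO) = 40.304 g/mol.
Moles MgO per formula unit = 0.90 Mg ÷ 1 = 0.9000.
MgO fraction = (0.9000 × 40.304) / 469.356 = 36.274/469.356 = 0.0773.

7.73 wt%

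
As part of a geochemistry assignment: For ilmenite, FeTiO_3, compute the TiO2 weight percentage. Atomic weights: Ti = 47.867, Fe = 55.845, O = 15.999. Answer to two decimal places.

52.64 wt%

Formula mass = 151.709 g/mol.
1 Ti → 1.0000 mol TiO2 per formula unit; M(TiO2) = 79.865, so TiO2 mass = 79.865 g.
79.865/151.709 × 100 = 52.64 wt%.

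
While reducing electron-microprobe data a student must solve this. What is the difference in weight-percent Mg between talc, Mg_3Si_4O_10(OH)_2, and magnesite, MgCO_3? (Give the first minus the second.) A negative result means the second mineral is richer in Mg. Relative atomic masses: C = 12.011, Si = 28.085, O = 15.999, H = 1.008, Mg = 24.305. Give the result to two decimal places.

-9.60 percentage points

Mg in Mg_3Si_4O_10(OH)_2: molar mass 379.259 g/mol; 3×24.305 = 72.915 g → 19.23 wt%.
Mg in MgCO_3: molar mass 84.313 g/mol; 1×24.305 = 24.305 g → 28.83 wt%.
Difference = 19.23 − 28.83 = -9.60 percentage points.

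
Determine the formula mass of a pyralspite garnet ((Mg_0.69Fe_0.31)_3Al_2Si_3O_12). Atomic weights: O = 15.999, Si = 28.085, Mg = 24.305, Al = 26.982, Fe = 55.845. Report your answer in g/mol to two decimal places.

432.45 g/mol

M = 2.07(24.305) + 0.93(55.845) + 2(26.982) + 3(28.085) + 12(15.999)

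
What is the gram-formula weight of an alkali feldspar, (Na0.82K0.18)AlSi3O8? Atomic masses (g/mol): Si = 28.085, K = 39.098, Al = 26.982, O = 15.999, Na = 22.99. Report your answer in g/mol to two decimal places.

The formula mass is the sum 0.82×22.99 + 0.18×39.098 + 1×26.982 + 3×28.085 + 8×15.999.

265.12 g/mol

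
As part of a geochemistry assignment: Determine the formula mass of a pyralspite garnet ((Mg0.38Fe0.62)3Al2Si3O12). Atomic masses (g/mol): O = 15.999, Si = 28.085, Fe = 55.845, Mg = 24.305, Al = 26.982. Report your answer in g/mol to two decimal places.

461.79 g/mol

M = 1.14·24.305 + 1.86·55.845 + 2·26.982 + 3·28.085 + 12·15.999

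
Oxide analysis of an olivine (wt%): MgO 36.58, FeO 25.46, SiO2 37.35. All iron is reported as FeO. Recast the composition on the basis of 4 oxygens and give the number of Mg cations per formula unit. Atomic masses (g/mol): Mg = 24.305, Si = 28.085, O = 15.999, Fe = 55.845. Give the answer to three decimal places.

36.58 wt% MgO ÷ 40.304 g/mol = 0.90760 mol, giving 0.90760 Mg and 0.90760 O.
25.46 wt% FeO ÷ 71.844 g/mol = 0.35438 mol, giving 0.35438 Fe and 0.35438 O.
37.35 wt% SiO2 ÷ 60.083 g/mol = 0.62164 mol, giving 0.62164 Si and 1.24328 O.
Oxygen sums to 2.50526; scaling by 4/2.50526 = 1.59664 puts the formula on 4 O.
Mg: 0.90760 × 1.59664 = 1.449 atoms per formula unit.

1.449 Mg apfu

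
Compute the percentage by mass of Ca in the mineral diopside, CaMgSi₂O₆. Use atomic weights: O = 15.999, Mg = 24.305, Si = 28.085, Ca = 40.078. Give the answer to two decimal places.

M(CaMgSi₂O₆) = 216.547 g/mol.
Ca contributes 1 × 40.078 = 40.078 g per mole.
40.078/216.547 = 0.1851 → 18.51%.

18.51 mass %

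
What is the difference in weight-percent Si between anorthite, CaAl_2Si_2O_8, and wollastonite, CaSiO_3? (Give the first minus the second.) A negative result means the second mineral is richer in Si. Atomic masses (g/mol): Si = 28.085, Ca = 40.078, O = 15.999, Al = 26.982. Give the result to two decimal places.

M(CaAl_2Si_2O_8) = 278.204 g/mol, so wt% Si = 56.170/278.204 × 100 = 20.19%.
M(CaSiO_3) = 116.160 g/mol, so wt% Si = 28.085/116.160 × 100 = 24.18%.
20.19 − 24.18 = -3.99 pp.

-3.99 percentage points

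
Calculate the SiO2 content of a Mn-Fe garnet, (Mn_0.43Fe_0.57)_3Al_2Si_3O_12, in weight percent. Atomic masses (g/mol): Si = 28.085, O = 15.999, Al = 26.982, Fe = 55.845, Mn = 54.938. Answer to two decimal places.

36.30 wt%

Molar mass of (Mn_0.43Fe_0.57)_3Al_2Si_3O_12 = 1.29·54.938 + 1.71·55.845 + 2·26.982 + 3·28.085 + 12·15.999 = 496.572 g/mol.
Each formula unit contains 3 Si, equivalent to 3/1 = 3.0000 mol SiO2.
M(SiO2) = 1×28.085 + 2×15.999 = 60.083 g/mol.
Mass of SiO2 per formula unit = 3.0000 × 60.083 = 180.249 g.
SiO2 wt% = 180.249 / 496.572 × 100 = 36.30%.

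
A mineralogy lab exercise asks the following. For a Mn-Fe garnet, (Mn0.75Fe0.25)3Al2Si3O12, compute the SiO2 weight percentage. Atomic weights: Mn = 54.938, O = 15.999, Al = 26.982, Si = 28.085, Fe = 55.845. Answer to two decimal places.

36.36 wt%

M((Mn0.75Fe0.25)3Al2Si3O12) = 495.701 g/mol; M(SiO2) = 60.083 g/mol.
Moles SiO2 per formula unit = 3 Si ÷ 1 = 3.0000.
SiO2 fraction = (3.0000 × 60.083) / 495.701 = 180.249/495.701 = 0.3636.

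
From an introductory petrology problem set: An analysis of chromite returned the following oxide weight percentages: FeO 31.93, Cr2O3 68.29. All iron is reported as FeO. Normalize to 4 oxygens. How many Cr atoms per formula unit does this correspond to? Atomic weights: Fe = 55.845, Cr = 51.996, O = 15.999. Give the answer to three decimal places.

2.005 Cr apfu

FeO (M=71.844): mol = 0.44444; Fe = 0.44444, O = 0.44444.
Cr2O3 (M=151.989): mol = 0.44931; Cr = 0.89862, O = 1.34793.
ΣO = 1.79237; factor = 4/ΣO = 2.23168.
Cr apfu = 0.89862 × 2.23168 = 2.005.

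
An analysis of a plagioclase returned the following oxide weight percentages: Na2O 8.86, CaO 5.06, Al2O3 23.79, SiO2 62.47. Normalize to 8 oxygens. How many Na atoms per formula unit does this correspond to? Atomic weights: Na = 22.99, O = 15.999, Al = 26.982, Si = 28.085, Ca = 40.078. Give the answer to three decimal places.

0.759 Na apfu

Na2O: 8.86/61.979 = 0.14295 mol → 0.28590 mol Na, 0.14295 mol O.
CaO: 5.06/56.077 = 0.09023 mol → 0.09023 mol Ca, 0.09023 mol O.
Al2O3: 23.79/101.961 = 0.23332 mol → 0.46664 mol Al, 0.69996 mol O.
SiO2: 62.47/60.083 = 1.03973 mol → 1.03973 mol Si, 2.07946 mol O.
Total oxygen = 3.01260 mol. Normalization factor = 8/3.01260 = 2.65551.
Na per 8 O = 0.28590 × 2.65551 = 0.759.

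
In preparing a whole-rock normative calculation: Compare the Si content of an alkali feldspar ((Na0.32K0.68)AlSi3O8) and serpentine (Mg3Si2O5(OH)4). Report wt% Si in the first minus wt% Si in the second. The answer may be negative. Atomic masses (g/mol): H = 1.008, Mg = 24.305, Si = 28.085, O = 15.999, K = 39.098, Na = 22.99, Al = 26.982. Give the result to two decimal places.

10.57 percentage points

First mineral: 84.255 g Si in 273.172 g formula = 30.84 wt% Si.
Second mineral: 56.170 g Si in 277.108 g formula = 20.27 wt% Si.
30.84% − 20.27% gives a difference of 10.57 percentage points.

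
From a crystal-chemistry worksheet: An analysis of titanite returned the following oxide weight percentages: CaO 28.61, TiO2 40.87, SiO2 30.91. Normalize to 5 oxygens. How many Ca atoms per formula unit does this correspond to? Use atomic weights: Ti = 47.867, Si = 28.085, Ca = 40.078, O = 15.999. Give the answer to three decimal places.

28.61 wt% CaO ÷ 56.077 g/mol = 0.51019 mol, giving 0.51019 Ca and 0.51019 O.
40.87 wt% TiO2 ÷ 79.865 g/mol = 0.51174 mol, giving 0.51174 Ti and 1.02348 O.
30.91 wt% SiO2 ÷ 60.083 g/mol = 0.51446 mol, giving 0.51446 Si and 1.02892 O.
Oxygen sums to 2.56259; scaling by 5/2.56259 = 1.95115 puts the formula on 5 O.
Ca: 0.51019 × 1.95115 = 0.995 atoms per formula unit.

0.995 Ca apfu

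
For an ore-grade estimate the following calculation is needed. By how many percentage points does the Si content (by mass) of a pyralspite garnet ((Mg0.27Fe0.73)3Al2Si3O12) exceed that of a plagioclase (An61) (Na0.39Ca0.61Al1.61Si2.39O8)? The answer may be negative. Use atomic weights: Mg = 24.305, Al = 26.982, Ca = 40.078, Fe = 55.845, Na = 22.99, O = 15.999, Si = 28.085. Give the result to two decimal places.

Si in (Mg0.27Fe0.73)3Al2Si3O12: molar mass 472.195 g/mol; 3×28.085 = 84.255 g → 17.84 wt%.
Si in Na0.39Ca0.61Al1.61Si2.39O8: molar mass 271.970 g/mol; 2.39×28.085 = 67.123 g → 24.68 wt%.
Difference = 17.84 − 24.68 = -6.84 percentage points.

-6.84 percentage points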